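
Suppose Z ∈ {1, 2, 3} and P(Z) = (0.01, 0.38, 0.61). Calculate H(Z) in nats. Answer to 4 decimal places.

H(Z) = −Σ p·ln p.
  −(0.01)·ln(0.01) = 0.04605
  −(0.38)·ln(0.38) = 0.36768
  −(0.61)·ln(0.61) = 0.30152
Sum: 0.04605 + 0.36768 + 0.30152 = 0.7153 nats.

0.7153 nats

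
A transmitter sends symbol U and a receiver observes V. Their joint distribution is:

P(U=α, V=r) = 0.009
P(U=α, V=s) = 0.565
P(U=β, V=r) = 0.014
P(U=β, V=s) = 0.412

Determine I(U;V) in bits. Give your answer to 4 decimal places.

0.0023 bits

Marginals: p(U) = (0.5740, 0.4260), p(V) = (0.0230, 0.9770).
I(U;V) = H(U) + H(V) − H(U,V).
H(U) = 0.9841, H(V) = 0.1580, H(U,V) = 1.1398.
I(U;V) = 0.9841 + 0.1580 − 1.1398 = 0.0023 bits.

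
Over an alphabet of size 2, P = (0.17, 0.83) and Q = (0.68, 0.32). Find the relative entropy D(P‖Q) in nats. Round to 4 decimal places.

D(P‖Q) = Σ p·ln(p/q).
  0.17·ln(0.17/0.68) = -0.23567
  0.83·ln(0.83/0.32) = 0.79108
D(P‖Q) = 0.5554 nats.

0.5554 nats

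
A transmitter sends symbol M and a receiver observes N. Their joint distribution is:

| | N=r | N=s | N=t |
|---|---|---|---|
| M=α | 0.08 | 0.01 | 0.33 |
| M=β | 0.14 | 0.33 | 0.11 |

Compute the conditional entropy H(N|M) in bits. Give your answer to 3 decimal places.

1.180 bits

Marginals: p(M) = (0.4200, 0.5800), p(N) = (0.2200, 0.3400, 0.4400).
H(N|M) = Σ p(M) · H(N|M=·).
  M=α: p=0.4200, H(N|M=α) = 0.8574
  M=β: p=0.5800, H(N|M=β) = 1.4128
Weighted sum = 1.180 bits.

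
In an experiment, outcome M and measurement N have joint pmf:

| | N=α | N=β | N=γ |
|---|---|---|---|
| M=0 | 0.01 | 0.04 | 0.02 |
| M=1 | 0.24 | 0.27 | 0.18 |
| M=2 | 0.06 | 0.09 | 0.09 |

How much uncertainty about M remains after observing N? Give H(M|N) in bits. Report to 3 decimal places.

1.113 bits

Chain rule: H(M|N) = H(M,N) − H(N).
Marginals: p(M) = (0.0700, 0.6900, 0.2400), p(N) = (0.3100, 0.4000, 0.2900).
H(M,N) = 2.6834 bits; H(N) = 1.5705 bits.
H(M|N) = 2.6834 − 1.5705 = 1.113 bits.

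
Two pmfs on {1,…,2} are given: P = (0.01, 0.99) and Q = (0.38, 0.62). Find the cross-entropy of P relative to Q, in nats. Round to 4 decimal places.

0.4829 nats

H(P,Q) = −Σ p·ln q.
  −0.01·ln(0.38) = 0.00968
  −0.99·ln(0.62) = 0.47326
H(P,Q) = 0.4829 nats.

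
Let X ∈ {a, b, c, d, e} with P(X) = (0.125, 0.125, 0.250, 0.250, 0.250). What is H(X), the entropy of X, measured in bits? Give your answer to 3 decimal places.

H(X) = −Σ p·log₂ p.
  −(0.125)·log₂(0.125) = 0.3750
  −(0.125)·log₂(0.125) = 0.3750
  −(0.250)·log₂(0.250) = 0.5000
  −(0.250)·log₂(0.250) = 0.5000
  −(0.250)·log₂(0.250) = 0.5000
Sum: 0.3750 + 0.3750 + 0.5000 + 0.5000 + 0.5000 = 2.250 bits.

2.250 bits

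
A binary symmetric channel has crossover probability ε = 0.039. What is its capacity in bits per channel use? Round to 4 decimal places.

Binary symmetric channel: C = 1 − h₂(ε) where h₂ is the binary entropy function.
h₂(0.039) = −0.039·log₂0.039 − 0.961·log₂0.961 = 0.2377.
C = 1 − 0.2377 = 0.7623 bits per channel use.

0.7623 bits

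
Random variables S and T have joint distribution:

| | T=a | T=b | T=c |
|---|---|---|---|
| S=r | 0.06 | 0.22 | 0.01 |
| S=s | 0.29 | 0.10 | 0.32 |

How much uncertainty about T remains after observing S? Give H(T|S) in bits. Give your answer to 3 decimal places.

Marginals: p(S) = (0.2900, 0.7100), p(T) = (0.3500, 0.3200, 0.3300).
H(T|S) = Σ p(S) · H(T|S=·).
  S=r: p=0.2900, H(T|S=r) = 0.9401
  S=s: p=0.7100, H(T|S=s) = 1.4441
Weighted sum = 1.298 bits.

1.298 bits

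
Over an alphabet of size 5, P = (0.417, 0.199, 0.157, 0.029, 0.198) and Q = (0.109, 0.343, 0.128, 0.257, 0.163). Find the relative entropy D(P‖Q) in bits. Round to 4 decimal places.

D(P‖Q) = Σ p·log₂(p/q).
  0.417·log₂(0.417/0.109) = 0.80719
  0.199·log₂(0.199/0.343) = -0.15630
  0.157·log₂(0.157/0.128) = 0.04626
  0.029·log₂(0.029/0.257) = -0.09128
  0.198·log₂(0.198/0.163) = 0.05556
D(P‖Q) = 0.6614 bits.

0.6614 bits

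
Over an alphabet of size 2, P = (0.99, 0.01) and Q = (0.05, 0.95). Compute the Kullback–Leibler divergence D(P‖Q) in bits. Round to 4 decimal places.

D(P‖Q) = Σ p·log₂(p/q).
  0.99·log₂(0.99/0.05) = 4.26435
  0.01·log₂(0.01/0.95) = -0.06570
D(P‖Q) = 4.1987 bits.

4.1987 bits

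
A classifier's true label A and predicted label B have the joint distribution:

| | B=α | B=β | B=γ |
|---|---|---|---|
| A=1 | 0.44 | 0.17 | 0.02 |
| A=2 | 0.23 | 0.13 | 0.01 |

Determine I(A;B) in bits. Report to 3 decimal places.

0.005 bits

Marginals: p(A) = (0.6300, 0.3700), p(B) = (0.6700, 0.3000, 0.0300).
I(A;B) = Σ p(x,y)·log₂[p(x,y)/(p(x)p(y))].
  (1,α): 0.44·log₂(1.0424) = 0.0264
  (1,β): 0.17·log₂(0.8995) = -0.0260
  (1,γ): 0.02·log₂(1.0582) = 0.0016
  (2,α): 0.23·log₂(0.9278) = -0.0249
  (2,β): 0.13·log₂(1.1712) = 0.0296
  (2,γ): 0.01·log₂(0.9009) = -0.0015
Sum = 0.005 bits.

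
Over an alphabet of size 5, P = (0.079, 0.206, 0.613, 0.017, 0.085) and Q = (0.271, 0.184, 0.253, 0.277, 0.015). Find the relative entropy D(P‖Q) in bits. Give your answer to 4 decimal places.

D(P‖Q) = Σ p·log₂(p/q).
  0.079·log₂(0.079/0.271) = -0.14049
  0.206·log₂(0.206/0.184) = 0.03357
  0.613·log₂(0.613/0.253) = 0.78265
  0.017·log₂(0.017/0.277) = -0.06845
  0.085·log₂(0.085/0.015) = 0.21271
D(P‖Q) = 0.8200 bits.

0.8200 bits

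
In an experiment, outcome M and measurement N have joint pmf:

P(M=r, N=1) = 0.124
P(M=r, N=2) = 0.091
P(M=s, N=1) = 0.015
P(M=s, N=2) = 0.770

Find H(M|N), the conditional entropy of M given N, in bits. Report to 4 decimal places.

Chain rule: H(M|N) = H(M,N) − H(N).
Marginals: p(M) = (0.2150, 0.7850), p(N) = (0.1390, 0.8610).
H(M,N) = 1.0693 bits; H(N) = 0.5816 bits.
H(M|N) = 1.0693 − 0.5816 = 0.4877 bits.

0.4877 bits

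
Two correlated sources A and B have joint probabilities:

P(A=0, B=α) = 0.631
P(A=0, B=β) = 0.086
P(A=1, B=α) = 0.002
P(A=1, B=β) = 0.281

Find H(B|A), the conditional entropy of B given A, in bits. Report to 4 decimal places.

Marginals: p(A) = (0.7170, 0.2830), p(B) = (0.6330, 0.3670).
H(B|A) = Σ p(A) · H(B|A=·).
  A=0: p=0.7170, H(B|A=0) = 0.5292
  A=1: p=0.2830, H(B|A=1) = 0.0607
Weighted sum = 0.3966 bits.

0.3966 bits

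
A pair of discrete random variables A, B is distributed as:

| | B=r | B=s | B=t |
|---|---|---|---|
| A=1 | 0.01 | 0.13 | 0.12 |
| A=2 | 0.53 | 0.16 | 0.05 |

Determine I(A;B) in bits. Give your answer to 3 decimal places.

Marginals: p(A) = (0.2600, 0.7400), p(B) = (0.5400, 0.2900, 0.1700).
I(A;B) = H(A) + H(B) − H(A,B).
H(A) = 0.8267, H(B) = 1.4325, H(A,B) = 1.9407.
I(A;B) = 0.8267 + 1.4325 − 1.9407 = 0.319 bits.

0.319 bits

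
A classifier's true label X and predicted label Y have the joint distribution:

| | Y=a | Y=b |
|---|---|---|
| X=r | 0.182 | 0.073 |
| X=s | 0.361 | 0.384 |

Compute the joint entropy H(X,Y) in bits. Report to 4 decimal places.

1.7839 bits

H(X,Y) = −Σ p(x,y)·log₂ p(x,y) over all 4 cells.
  cell (r,a): −0.182·log₂0.182 = 0.44735
  cell (r,b): −0.073·log₂0.073 = 0.27565
  cell (s,a): −0.361·log₂0.361 = 0.53064
  cell (s,b): −0.384·log₂0.384 = 0.53024
Sum = 1.7839 bits.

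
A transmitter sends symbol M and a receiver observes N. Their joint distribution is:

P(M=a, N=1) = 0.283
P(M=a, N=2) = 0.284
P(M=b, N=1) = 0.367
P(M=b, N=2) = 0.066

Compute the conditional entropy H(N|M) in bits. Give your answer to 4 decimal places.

Chain rule: H(N|M) = H(M,N) − H(M).
Marginals: p(M) = (0.5670, 0.4330), p(N) = (0.6500, 0.3500).
H(M,N) = 1.8207 bits; H(M) = 0.9870 bits.
H(N|M) = 1.8207 − 0.9870 = 0.8337 bits.

0.8337 bits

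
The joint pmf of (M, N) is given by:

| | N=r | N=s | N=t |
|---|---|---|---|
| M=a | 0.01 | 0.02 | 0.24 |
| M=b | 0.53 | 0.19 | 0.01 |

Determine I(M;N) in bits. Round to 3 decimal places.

Marginals: p(M) = (0.2700, 0.7300), p(N) = (0.5400, 0.2100, 0.2500).
I(M;N) = H(M) + H(N) − H(M,N).
H(M) = 0.8415, H(N) = 1.4529, H(M,N) = 1.6806.
I(M;N) = 0.8415 + 1.4529 − 1.6806 = 0.614 bits.

0.614 bits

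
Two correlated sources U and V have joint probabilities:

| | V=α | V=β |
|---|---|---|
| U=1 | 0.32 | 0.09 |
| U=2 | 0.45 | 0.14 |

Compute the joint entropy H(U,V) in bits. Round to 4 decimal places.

1.7542 bits

H(U,V) = −Σ p(x,y)·log₂ p(x,y) over all 4 cells.
  cell (1,α): −0.32·log₂0.32 = 0.52603
  cell (1,β): −0.09·log₂0.09 = 0.31265
  cell (2,α): −0.45·log₂0.45 = 0.51840
  cell (2,β): −0.14·log₂0.14 = 0.39711
Sum = 1.7542 bits.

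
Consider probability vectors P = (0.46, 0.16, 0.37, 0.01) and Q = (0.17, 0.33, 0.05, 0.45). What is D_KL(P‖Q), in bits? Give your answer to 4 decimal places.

1.5070 bits

D(P‖Q) = Σ p·log₂(p/q).
  0.46·log₂(0.46/0.17) = 0.66061
  0.16·log₂(0.16/0.33) = -0.16710
  0.37·log₂(0.37/0.05) = 1.06838
  0.01·log₂(0.01/0.45) = -0.05492
D(P‖Q) = 1.5070 bits.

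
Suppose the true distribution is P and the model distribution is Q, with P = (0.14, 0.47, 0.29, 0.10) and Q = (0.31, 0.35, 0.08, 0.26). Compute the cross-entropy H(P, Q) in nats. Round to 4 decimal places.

H(P,Q) = −Σ p·ln q.
  −0.14·ln(0.31) = 0.16397
  −0.47·ln(0.35) = 0.49342
  −0.29·ln(0.08) = 0.73246
  −0.10·ln(0.26) = 0.13471
H(P,Q) = 1.5246 nats.

1.5246 nats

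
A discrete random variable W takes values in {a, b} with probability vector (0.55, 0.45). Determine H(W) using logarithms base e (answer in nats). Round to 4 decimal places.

H(W) = −Σ p·ln p.
  −(0.55)·ln(0.55) = 0.32881
  −(0.45)·ln(0.45) = 0.35933
Sum: 0.32881 + 0.35933 = 0.6881 nats.

0.6881 nats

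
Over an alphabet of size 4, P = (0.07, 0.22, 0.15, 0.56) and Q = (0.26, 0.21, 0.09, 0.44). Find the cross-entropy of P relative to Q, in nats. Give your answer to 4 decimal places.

1.2586 nats

H(P,Q) = −Σ p·ln q.
  −0.07·ln(0.26) = 0.09430
  −0.22·ln(0.21) = 0.34334
  −0.15·ln(0.09) = 0.36119
  −0.56·ln(0.44) = 0.45975
H(P,Q) = 1.2586 nats.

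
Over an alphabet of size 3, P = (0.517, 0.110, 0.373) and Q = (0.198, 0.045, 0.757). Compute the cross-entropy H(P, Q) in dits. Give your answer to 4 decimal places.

0.5569 dits

H(P,Q) = −Σ p·log₁₀ q.
  −0.517·log₁₀(0.198) = 0.36362
  −0.110·log₁₀(0.045) = 0.14815
  −0.373·log₁₀(0.757) = 0.04510
H(P,Q) = 0.5569 dits.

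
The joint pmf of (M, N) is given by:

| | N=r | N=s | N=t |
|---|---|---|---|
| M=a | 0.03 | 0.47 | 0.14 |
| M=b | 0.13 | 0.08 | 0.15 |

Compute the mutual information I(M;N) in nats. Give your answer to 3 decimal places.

Marginals: p(M) = (0.6400, 0.3600), p(N) = (0.1600, 0.5500, 0.2900).
I(M;N) = H(M) + H(N) − H(M,N).
H(M) = 0.6534, H(N) = 0.9810, H(M,N) = 1.4872.
I(M;N) = 0.6534 + 0.9810 − 1.4872 = 0.147 nats.

0.147 nats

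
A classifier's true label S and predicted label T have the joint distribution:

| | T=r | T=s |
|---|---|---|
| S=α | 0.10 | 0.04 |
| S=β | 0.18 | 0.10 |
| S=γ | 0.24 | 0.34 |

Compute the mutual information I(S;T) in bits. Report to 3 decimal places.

Marginals: p(S) = (0.1400, 0.2800, 0.5800), p(T) = (0.5200, 0.4800).
I(S;T) = H(S) + H(T) − H(S,T).
H(S) = 1.3671, H(T) = 0.9988, H(S,T) = 2.3188.
I(S;T) = 1.3671 + 0.9988 − 2.3188 = 0.047 bits.

0.047 bits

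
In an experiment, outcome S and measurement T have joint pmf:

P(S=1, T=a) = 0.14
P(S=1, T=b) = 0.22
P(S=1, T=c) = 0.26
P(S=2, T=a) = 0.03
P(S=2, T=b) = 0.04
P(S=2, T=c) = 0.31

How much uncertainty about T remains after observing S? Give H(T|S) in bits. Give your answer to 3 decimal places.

1.286 bits

Chain rule: H(T|S) = H(S,T) − H(S).
Marginals: p(S) = (0.6200, 0.3800), p(T) = (0.1700, 0.2600, 0.5700).
H(S,T) = 2.2443 bits; H(S) = 0.9580 bits.
H(T|S) = 2.2443 − 0.9580 = 1.286 bits.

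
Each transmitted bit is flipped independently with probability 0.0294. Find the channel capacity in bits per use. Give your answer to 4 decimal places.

Binary symmetric channel: C = 1 − h₂(ε) where h₂ is the binary entropy function.
h₂(0.0294) = −0.0294·log₂0.0294 − 0.9706·log₂0.9706 = 0.1914.
C = 1 − 0.1914 = 0.8086 bits per channel use.

0.8086 bits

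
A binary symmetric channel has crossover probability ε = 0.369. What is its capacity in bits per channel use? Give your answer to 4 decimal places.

Binary symmetric channel: C = 1 − h₂(ε) where h₂ is the binary entropy function.
h₂(0.369) = −0.369·log₂0.369 − 0.631·log₂0.631 = 0.9499.
C = 1 − 0.9499 = 0.0501 bits per channel use.

0.0501 bits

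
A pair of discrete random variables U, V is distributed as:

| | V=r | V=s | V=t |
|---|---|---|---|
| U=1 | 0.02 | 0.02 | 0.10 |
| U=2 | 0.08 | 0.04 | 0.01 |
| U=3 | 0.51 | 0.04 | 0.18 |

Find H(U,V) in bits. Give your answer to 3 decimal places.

H(U,V) = −Σ p(x,y)·log₂ p(x,y) over all 9 cells.
  cell (1,r): −0.02·log₂0.02 = 0.1129
  cell (1,s): −0.02·log₂0.02 = 0.1129
  cell (1,t): −0.10·log₂0.10 = 0.3322
  cell (2,r): −0.08·log₂0.08 = 0.2915
  cell (2,s): −0.04·log₂0.04 = 0.1858
  cell (2,t): −0.01·log₂0.01 = 0.0664
  cell (3,r): −0.51·log₂0.51 = 0.4954
  cell (3,s): −0.04·log₂0.04 = 0.1858
  cell (3,t): −0.18·log₂0.18 = 0.4453
Sum = 2.228 bits.

2.228 bits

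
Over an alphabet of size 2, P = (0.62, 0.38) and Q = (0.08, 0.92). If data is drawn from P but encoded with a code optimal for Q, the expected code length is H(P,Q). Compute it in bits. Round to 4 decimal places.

H(P,Q) = −Σ p·log₂ q.
  −0.62·log₂(0.08) = 2.25919
  −0.38·log₂(0.92) = 0.04571
H(P,Q) = 2.3049 bits.

2.3049 bits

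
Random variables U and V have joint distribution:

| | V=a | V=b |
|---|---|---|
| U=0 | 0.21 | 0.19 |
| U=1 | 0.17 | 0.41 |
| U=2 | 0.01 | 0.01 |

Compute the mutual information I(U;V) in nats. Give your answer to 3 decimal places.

0.027 nats

Marginals: p(U) = (0.4000, 0.5800, 0.0200), p(V) = (0.3900, 0.6100).
I(U;V) = H(U) + H(V) − H(U,V).
H(U) = 0.7607, H(V) = 0.6687, H(U,V) = 1.4022.
I(U;V) = 0.7607 + 0.6687 − 1.4022 = 0.027 nats.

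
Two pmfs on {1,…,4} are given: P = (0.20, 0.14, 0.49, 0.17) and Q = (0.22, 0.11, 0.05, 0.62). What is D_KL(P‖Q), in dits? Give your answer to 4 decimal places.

0.3966 dits

D(P‖Q) = Σ p·log₁₀(p/q).
  0.20·log₁₀(0.20/0.22) = -0.00828
  0.14·log₁₀(0.14/0.11) = 0.01466
  0.49·log₁₀(0.49/0.05) = 0.48570
  0.17·log₁₀(0.17/0.62) = -0.09553
D(P‖Q) = 0.3966 dits.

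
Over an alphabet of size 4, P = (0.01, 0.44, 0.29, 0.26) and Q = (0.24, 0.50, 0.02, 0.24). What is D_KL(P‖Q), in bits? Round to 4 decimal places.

1.0218 bits

D(P‖Q) = Σ p·log₂(p/q).
  0.01·log₂(0.01/0.24) = -0.04585
  0.44·log₂(0.44/0.50) = -0.08115
  0.29·log₂(0.29/0.02) = 1.11881
  0.26·log₂(0.26/0.24) = 0.03002
D(P‖Q) = 1.0218 bits.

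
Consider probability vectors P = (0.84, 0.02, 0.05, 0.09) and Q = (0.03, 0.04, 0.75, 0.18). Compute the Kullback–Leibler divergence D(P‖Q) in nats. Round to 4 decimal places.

D(P‖Q) = Σ p·ln(p/q).
  0.84·ln(0.84/0.03) = 2.79905
  0.02·ln(0.02/0.04) = -0.01386
  0.05·ln(0.05/0.75) = -0.13540
  0.09·ln(0.09/0.18) = -0.06238
D(P‖Q) = 2.5874 nats.

2.5874 nats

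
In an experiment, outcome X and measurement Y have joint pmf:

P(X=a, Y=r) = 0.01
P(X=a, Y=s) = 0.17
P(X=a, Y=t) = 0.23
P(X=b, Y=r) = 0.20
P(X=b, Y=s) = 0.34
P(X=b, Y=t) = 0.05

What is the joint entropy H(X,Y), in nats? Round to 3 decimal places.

1.524 nats

H(X,Y) = −Σ p(x,y)·ln p(x,y) over all 6 cells.
  cell (a,r): −0.01·ln0.01 = 0.0461
  cell (a,s): −0.17·ln0.17 = 0.3012
  cell (a,t): −0.23·ln0.23 = 0.3380
  cell (b,r): −0.20·ln0.20 = 0.3219
  cell (b,s): −0.34·ln0.34 = 0.3668
  cell (b,t): −0.05·ln0.05 = 0.1498
Sum = 1.524 nats.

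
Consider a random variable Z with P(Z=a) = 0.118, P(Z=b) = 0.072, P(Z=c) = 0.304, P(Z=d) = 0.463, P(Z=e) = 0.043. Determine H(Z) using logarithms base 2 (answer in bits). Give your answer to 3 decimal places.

H(Z) = −Σ p·log₂ p.
  −(0.118)·log₂(0.118) = 0.3638
  −(0.072)·log₂(0.072) = 0.2733
  −(0.304)·log₂(0.304) = 0.5222
  −(0.463)·log₂(0.463) = 0.5144
  −(0.043)·log₂(0.043) = 0.1952
Sum: 0.3638 + 0.2733 + 0.5222 + 0.5144 + 0.1952 = 1.869 bits.

1.869 bits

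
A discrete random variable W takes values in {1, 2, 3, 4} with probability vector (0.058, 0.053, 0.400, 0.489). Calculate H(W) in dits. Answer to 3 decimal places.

H(W) = −Σ p·log₁₀ p.
  −(0.058)·log₁₀(0.058) = 0.0717
  −(0.053)·log₁₀(0.053) = 0.0676
  −(0.400)·log₁₀(0.400) = 0.1592
  −(0.489)·log₁₀(0.489) = 0.1519
Sum: 0.0717 + 0.0676 + 0.1592 + 0.1519 = 0.450 dits.

0.450 dits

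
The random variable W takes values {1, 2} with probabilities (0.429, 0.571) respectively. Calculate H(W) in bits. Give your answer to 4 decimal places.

H(W) = −Σ p·log₂ p.
  −(0.429)·log₂(0.429) = 0.52379
  −(0.571)·log₂(0.571) = 0.46162
Sum: 0.52379 + 0.46162 = 0.9854 bits.

0.9854 bits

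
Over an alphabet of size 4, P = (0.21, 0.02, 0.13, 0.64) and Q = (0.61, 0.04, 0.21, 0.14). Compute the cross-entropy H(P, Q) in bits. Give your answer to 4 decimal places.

2.3507 bits

H(P,Q) = −Σ p·log₂ q.
  −0.21·log₂(0.61) = 0.14975
  −0.02·log₂(0.04) = 0.09288
  −0.13·log₂(0.21) = 0.29270
  −0.64·log₂(0.14) = 1.81536
H(P,Q) = 2.3507 bits.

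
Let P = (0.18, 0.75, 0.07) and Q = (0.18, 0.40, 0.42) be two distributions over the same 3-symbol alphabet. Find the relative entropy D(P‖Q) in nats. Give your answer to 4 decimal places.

0.3460 nats

D(P‖Q) = Σ p·ln(p/q).
  0.18·ln(0.18/0.18) = 0.00000
  0.75·ln(0.75/0.40) = 0.47146
  0.07·ln(0.07/0.42) = -0.12542
D(P‖Q) = 0.3460 nats.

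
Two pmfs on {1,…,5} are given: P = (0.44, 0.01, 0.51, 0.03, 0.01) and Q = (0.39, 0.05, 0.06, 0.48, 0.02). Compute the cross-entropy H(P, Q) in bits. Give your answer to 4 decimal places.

2.7992 bits

H(P,Q) = −Σ p·log₂ q.
  −0.44·log₂(0.39) = 0.59772
  −0.01·log₂(0.05) = 0.04322
  −0.51·log₂(0.06) = 2.07004
  −0.03·log₂(0.48) = 0.03177
  −0.01·log₂(0.02) = 0.05644
H(P,Q) = 2.7992 bits.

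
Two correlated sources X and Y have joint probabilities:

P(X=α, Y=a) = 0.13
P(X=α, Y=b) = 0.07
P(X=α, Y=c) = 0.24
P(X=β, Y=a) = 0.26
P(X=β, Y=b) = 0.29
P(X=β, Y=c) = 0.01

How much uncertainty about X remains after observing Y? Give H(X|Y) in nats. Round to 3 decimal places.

0.468 nats

Marginals: p(X) = (0.4400, 0.5600), p(Y) = (0.3900, 0.3600, 0.2500).
H(X|Y) = Σ p(Y) · H(X|Y=·).
  Y=a: p=0.3900, H(X|Y=a) = 0.6365
  Y=b: p=0.3600, H(X|Y=b) = 0.4926
  Y=c: p=0.2500, H(X|Y=c) = 0.1679
Weighted sum = 0.468 nats.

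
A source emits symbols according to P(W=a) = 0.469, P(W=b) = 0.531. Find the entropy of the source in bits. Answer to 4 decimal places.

H(W) = −Σ p·log₂ p.
  −(0.469)·log₂(0.469) = 0.51231
  −(0.531)·log₂(0.531) = 0.48492
Sum: 0.51231 + 0.48492 = 0.9972 bits.

0.9972 bits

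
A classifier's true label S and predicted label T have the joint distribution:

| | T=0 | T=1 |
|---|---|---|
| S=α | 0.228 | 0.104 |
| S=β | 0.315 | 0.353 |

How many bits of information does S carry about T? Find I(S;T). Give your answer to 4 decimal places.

Marginals: p(S) = (0.3320, 0.6680), p(T) = (0.5430, 0.4570).
I(S;T) = H(S) + H(T) − H(S,T).
H(S) = 0.9170, H(T) = 0.9947, H(S,T) = 1.8812.
I(S;T) = 0.9170 + 0.9947 − 1.8812 = 0.0305 bits.

0.0305 bits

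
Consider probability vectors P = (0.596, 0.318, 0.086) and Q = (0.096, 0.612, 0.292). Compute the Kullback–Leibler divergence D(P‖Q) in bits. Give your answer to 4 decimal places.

1.1180 bits

D(P‖Q) = Σ p·log₂(p/q).
  0.596·log₂(0.596/0.096) = 1.56999
  0.318·log₂(0.318/0.612) = -0.30035
  0.086·log₂(0.086/0.292) = -0.15167
D(P‖Q) = 1.1180 bits.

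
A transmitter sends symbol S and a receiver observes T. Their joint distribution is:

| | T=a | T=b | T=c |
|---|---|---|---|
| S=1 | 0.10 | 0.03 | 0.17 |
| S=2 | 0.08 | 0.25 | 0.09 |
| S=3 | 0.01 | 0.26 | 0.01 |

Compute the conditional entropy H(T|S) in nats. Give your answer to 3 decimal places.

Marginals: p(S) = (0.3000, 0.4200, 0.2800), p(T) = (0.1900, 0.5400, 0.2700).
H(T|S) = Σ p(S) · H(T|S=·).
  S=1: p=0.3000, H(T|S=1) = 0.9183
  S=2: p=0.4200, H(T|S=2) = 0.9548
  S=3: p=0.2800, H(T|S=3) = 0.3068
Weighted sum = 0.762 nats.

0.762 nats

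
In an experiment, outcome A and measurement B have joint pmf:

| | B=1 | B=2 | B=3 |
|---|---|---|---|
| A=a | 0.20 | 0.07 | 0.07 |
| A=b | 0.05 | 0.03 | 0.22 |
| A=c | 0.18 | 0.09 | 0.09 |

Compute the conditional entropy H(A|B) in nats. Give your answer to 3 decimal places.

0.978 nats

Chain rule: H(A|B) = H(A,B) − H(B).
Marginals: p(A) = (0.3400, 0.3000, 0.3600), p(B) = (0.4300, 0.1900, 0.3800).
H(A,B) = 2.0244 nats; H(B) = 1.0461 nats.
H(A|B) = 2.0244 − 1.0461 = 0.978 nats.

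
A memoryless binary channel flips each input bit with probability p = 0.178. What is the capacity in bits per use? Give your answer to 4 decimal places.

0.3243 bits

Binary symmetric channel: C = 1 − h₂(ε) where h₂ is the binary entropy function.
h₂(0.178) = −0.178·log₂0.178 − 0.822·log₂0.822 = 0.6757.
C = 1 − 0.6757 = 0.3243 bits per channel use.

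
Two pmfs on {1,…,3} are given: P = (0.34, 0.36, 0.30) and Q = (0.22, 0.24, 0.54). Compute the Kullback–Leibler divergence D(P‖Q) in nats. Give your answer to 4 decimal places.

0.1176 nats

D(P‖Q) = Σ p·ln(p/q).
  0.34·ln(0.34/0.22) = 0.14801
  0.36·ln(0.36/0.24) = 0.14597
  0.30·ln(0.30/0.54) = -0.17634
D(P‖Q) = 0.1176 nats.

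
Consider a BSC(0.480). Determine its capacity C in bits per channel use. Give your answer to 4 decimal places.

Binary symmetric channel: C = 1 − h₂(ε) where h₂ is the binary entropy function.
h₂(0.480) = −0.480·log₂0.480 − 0.520·log₂0.520 = 0.9988.
C = 1 − 0.9988 = 0.0012 bits per channel use.

0.0012 bits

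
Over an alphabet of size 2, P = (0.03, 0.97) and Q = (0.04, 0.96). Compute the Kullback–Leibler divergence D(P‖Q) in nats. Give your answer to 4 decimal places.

0.0014 nats

D(P‖Q) = Σ p·ln(p/q).
  0.03·ln(0.03/0.04) = -0.00863
  0.97·ln(0.97/0.96) = 0.01005
D(P‖Q) = 0.0014 nats.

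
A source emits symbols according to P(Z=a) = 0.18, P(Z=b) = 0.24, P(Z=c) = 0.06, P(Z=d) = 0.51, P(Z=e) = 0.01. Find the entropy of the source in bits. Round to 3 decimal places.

1.745 bits

H(Z) = −Σ p·log₂ p.
  −(0.18)·log₂(0.18) = 0.4453
  −(0.24)·log₂(0.24) = 0.4941
  −(0.06)·log₂(0.06) = 0.2435
  −(0.51)·log₂(0.51) = 0.4954
  −(0.01)·log₂(0.01) = 0.0664
Sum: 0.4453 + 0.4941 + 0.2435 + 0.4954 + 0.0664 = 1.745 bits.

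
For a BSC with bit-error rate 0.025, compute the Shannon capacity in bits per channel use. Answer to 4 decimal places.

0.8313 bits

Binary symmetric channel: C = 1 − h₂(ε) where h₂ is the binary entropy function.
h₂(0.025) = −0.025·log₂0.025 − 0.975·log₂0.975 = 0.1687.
C = 1 − 0.1687 = 0.8313 bits per channel use.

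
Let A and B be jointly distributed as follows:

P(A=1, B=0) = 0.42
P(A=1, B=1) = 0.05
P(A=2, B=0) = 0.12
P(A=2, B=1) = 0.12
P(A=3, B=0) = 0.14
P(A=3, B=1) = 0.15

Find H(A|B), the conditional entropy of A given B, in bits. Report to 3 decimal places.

1.379 bits

Marginals: p(A) = (0.4700, 0.2400, 0.2900), p(B) = (0.6800, 0.3200).
H(A|B) = Σ p(B) · H(A|B=·).
  B=0: p=0.6800, H(A|B=0) = 1.3404
  B=1: p=0.3200, H(A|B=1) = 1.4615
Weighted sum = 1.379 bits.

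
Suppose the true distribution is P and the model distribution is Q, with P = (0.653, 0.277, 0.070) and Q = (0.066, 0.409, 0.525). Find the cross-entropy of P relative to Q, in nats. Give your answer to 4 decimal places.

2.0677 nats

H(P,Q) = −Σ p·ln q.
  −0.653·ln(0.066) = 1.77492
  −0.277·ln(0.409) = 0.24765
  −0.070·ln(0.525) = 0.04510
H(P,Q) = 2.0677 nats.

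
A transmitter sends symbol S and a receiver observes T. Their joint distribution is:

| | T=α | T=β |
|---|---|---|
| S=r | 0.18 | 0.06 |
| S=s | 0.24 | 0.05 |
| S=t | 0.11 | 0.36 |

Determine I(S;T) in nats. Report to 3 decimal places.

0.167 nats

Marginals: p(S) = (0.2400, 0.2900, 0.4700), p(T) = (0.5300, 0.4700).
I(S;T) = H(S) + H(T) − H(S,T).
H(S) = 1.0564, H(T) = 0.6913, H(S,T) = 1.5804.
I(S;T) = 1.0564 + 0.6913 − 1.5804 = 0.167 nats.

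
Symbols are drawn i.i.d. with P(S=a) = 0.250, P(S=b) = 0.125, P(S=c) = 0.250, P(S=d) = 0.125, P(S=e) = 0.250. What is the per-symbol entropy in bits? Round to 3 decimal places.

H(S) = −Σ p·log₂ p.
  −(0.250)·log₂(0.250) = 0.5000
  −(0.125)·log₂(0.125) = 0.3750
  −(0.250)·log₂(0.250) = 0.5000
  −(0.125)·log₂(0.125) = 0.3750
  −(0.250)·log₂(0.250) = 0.5000
Sum: 0.5000 + 0.3750 + 0.5000 + 0.3750 + 0.5000 = 2.250 bits.

2.250 bits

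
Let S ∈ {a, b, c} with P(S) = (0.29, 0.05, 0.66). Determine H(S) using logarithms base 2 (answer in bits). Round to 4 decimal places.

H(S) = −Σ p·log₂ p.
  −(0.29)·log₂(0.29) = 0.51790
  −(0.05)·log₂(0.05) = 0.21610
  −(0.66)·log₂(0.66) = 0.39564
Sum: 0.51790 + 0.21610 + 0.39564 = 1.1296 bits.

1.1296 bits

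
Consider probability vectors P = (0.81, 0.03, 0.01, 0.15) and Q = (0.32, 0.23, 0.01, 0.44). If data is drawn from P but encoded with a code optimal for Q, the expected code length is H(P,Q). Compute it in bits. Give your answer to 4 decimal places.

1.6392 bits

H(P,Q) = −Σ p·log₂ q.
  −0.81·log₂(0.32) = 1.33152
  −0.03·log₂(0.23) = 0.06361
  −0.01·log₂(0.01) = 0.06644
  −0.15·log₂(0.44) = 0.17766
H(P,Q) = 1.6392 bits.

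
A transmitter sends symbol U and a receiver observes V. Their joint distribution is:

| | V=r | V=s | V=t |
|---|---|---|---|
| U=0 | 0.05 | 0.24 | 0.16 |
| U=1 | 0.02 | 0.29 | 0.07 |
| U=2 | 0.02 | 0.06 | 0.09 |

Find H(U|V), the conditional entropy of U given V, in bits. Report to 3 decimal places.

Marginals: p(U) = (0.4500, 0.3800, 0.1700), p(V) = (0.0900, 0.5900, 0.3200).
H(U|V) = Σ p(V) · H(U|V=·).
  V=r: p=0.0900, H(U|V=r) = 1.4355
  V=s: p=0.5900, H(U|V=s) = 1.3669
  V=t: p=0.3200, H(U|V=t) = 1.4943
Weighted sum = 1.414 bits.

1.414 bits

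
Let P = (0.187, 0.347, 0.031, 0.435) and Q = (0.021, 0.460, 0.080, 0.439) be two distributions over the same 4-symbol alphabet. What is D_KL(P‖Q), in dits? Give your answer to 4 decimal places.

0.1206 dits

D(P‖Q) = Σ p·log₁₀(p/q).
  0.187·log₁₀(0.187/0.021) = 0.17758
  0.347·log₁₀(0.347/0.460) = -0.04248
  0.031·log₁₀(0.031/0.080) = -0.01276
  0.435·log₁₀(0.435/0.439) = -0.00173
D(P‖Q) = 0.1206 dits.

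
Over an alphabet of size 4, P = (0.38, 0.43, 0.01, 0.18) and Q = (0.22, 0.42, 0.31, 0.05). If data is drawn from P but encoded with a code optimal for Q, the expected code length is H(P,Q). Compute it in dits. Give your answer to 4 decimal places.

0.6512 dits

H(P,Q) = −Σ p·log₁₀ q.
  −0.38·log₁₀(0.22) = 0.24988
  −0.43·log₁₀(0.42) = 0.16200
  −0.01·log₁₀(0.31) = 0.00509
  −0.18·log₁₀(0.05) = 0.23419
H(P,Q) = 0.6512 dits.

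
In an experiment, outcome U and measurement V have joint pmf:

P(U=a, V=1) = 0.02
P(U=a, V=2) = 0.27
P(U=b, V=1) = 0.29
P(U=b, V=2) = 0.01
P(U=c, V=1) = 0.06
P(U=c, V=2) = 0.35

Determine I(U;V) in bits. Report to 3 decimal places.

Marginals: p(U) = (0.2900, 0.3000, 0.4100), p(V) = (0.3700, 0.6300).
I(U;V) = H(U) + H(V) − H(U,V).
H(U) = 1.5664, H(V) = 0.9507, H(U,V) = 1.9809.
I(U;V) = 1.5664 + 0.9507 − 1.9809 = 0.536 bits.

0.536 bits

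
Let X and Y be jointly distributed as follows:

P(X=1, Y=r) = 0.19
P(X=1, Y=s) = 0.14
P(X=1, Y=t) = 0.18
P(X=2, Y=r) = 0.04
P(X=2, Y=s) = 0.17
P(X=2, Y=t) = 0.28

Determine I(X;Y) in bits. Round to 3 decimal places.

0.094 bits

Marginals: p(X) = (0.5100, 0.4900), p(Y) = (0.2300, 0.3100, 0.4600).
I(X;Y) = H(X) + H(Y) − H(X,Y).
H(X) = 0.9997, H(Y) = 1.5268, H(X,Y) = 2.4322.
I(X;Y) = 0.9997 + 1.5268 − 2.4322 = 0.094 bits.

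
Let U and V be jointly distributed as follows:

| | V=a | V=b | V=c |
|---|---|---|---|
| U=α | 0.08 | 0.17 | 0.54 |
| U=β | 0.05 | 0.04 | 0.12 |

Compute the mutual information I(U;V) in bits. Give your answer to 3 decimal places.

Marginals: p(U) = (0.7900, 0.2100), p(V) = (0.1300, 0.2100, 0.6600).
I(U;V) = H(U) + H(V) − H(U,V).
H(U) = 0.7415, H(V) = 1.2511, H(U,V) = 1.9751.
I(U;V) = 0.7415 + 1.2511 − 1.9751 = 0.018 bits.

0.018 bits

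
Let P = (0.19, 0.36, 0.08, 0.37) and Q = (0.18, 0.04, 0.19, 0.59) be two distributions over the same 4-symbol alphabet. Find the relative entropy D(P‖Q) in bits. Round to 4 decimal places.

D(P‖Q) = Σ p·log₂(p/q).
  0.19·log₂(0.19/0.18) = 0.01482
  0.36·log₂(0.36/0.04) = 1.14117
  0.08·log₂(0.08/0.19) = -0.09983
  0.37·log₂(0.37/0.59) = -0.24908
D(P‖Q) = 0.8071 bits.

0.8071 bits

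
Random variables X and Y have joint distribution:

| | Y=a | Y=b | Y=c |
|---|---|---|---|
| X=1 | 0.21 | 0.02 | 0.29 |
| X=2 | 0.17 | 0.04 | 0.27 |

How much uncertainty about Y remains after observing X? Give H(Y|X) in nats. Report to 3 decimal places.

0.856 nats

Marginals: p(X) = (0.5200, 0.4800), p(Y) = (0.3800, 0.0600, 0.5600).
H(Y|X) = Σ p(X) · H(Y|X=·).
  X=1: p=0.5200, H(Y|X=1) = 0.8172
  X=2: p=0.4800, H(Y|X=2) = 0.8983
Weighted sum = 0.856 nats.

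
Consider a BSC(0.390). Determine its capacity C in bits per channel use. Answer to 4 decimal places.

Binary symmetric channel: C = 1 − h₂(ε) where h₂ is the binary entropy function.
h₂(0.390) = −0.390·log₂0.390 − 0.610·log₂0.610 = 0.9648.
C = 1 − 0.9648 = 0.0352 bits per channel use.

0.0352 bits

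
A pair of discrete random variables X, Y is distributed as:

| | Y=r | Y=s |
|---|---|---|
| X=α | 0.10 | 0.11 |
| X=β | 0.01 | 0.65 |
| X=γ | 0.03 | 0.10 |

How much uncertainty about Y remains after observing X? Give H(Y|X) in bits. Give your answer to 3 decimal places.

Marginals: p(X) = (0.2100, 0.6600, 0.1300), p(Y) = (0.1400, 0.8600).
H(Y|X) = Σ p(X) · H(Y|X=·).
  X=α: p=0.2100, H(Y|X=α) = 0.9984
  X=β: p=0.6600, H(Y|X=β) = 0.1133
  X=γ: p=0.1300, H(Y|X=γ) = 0.7793
Weighted sum = 0.386 bits.

0.386 bits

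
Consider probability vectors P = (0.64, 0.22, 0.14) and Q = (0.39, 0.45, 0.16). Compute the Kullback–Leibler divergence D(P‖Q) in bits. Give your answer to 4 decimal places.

0.2032 bits

D(P‖Q) = Σ p·log₂(p/q).
  0.64·log₂(0.64/0.39) = 0.45734
  0.22·log₂(0.22/0.45) = -0.22713
  0.14·log₂(0.14/0.16) = -0.02697
D(P‖Q) = 0.2032 bits.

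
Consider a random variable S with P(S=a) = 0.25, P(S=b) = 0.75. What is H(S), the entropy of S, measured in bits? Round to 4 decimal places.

0.8113 bits

H(S) = −Σ p·log₂ p.
  −(0.25)·log₂(0.25) = 0.50000
  −(0.75)·log₂(0.75) = 0.31128
Sum: 0.50000 + 0.31128 = 0.8113 bits.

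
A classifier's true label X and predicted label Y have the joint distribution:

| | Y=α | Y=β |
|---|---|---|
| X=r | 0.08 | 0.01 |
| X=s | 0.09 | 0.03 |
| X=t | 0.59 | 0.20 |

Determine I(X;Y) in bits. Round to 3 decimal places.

Marginals: p(X) = (0.0900, 0.1200, 0.7900), p(Y) = (0.7600, 0.2400).
I(X;Y) = H(X) + H(Y) − H(X,Y).
H(X) = 0.9484, H(Y) = 0.7950, H(X,Y) = 1.7359.
I(X;Y) = 0.9484 + 0.7950 − 1.7359 = 0.008 bits.

0.008 bits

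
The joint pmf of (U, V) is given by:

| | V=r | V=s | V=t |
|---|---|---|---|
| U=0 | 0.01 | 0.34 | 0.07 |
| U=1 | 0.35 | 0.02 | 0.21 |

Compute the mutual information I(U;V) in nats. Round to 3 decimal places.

0.400 nats

Marginals: p(U) = (0.4200, 0.5800), p(V) = (0.3600, 0.3600, 0.2800).
I(U;V) = H(U) + H(V) − H(U,V).
H(U) = 0.6803, H(V) = 1.0920, H(U,V) = 1.3724.
I(U;V) = 0.6803 + 1.0920 − 1.3724 = 0.400 nats.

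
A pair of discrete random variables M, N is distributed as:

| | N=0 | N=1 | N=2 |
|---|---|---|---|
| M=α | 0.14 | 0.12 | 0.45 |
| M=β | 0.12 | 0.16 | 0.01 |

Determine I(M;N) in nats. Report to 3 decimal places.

0.183 nats

Marginals: p(M) = (0.7100, 0.2900), p(N) = (0.2600, 0.2800, 0.4600).
I(M;N) = Σ p(x,y)·ln[p(x,y)/(p(x)p(y))].
  (α,0): 0.14·ln(0.7584) = -0.0387
  (α,1): 0.12·ln(0.6036) = -0.0606
  (α,2): 0.45·ln(1.3778) = 0.1442
  (β,0): 0.12·ln(1.5915) = 0.0558
  (β,1): 0.16·ln(1.9704) = 0.1085
  (β,2): 0.01·ln(0.0750) = -0.0259
Sum = 0.183 nats.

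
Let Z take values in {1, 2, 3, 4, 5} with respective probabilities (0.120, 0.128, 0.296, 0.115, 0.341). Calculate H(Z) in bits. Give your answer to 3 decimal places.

H(Z) = −Σ p·log₂ p.
  −(0.120)·log₂(0.120) = 0.3671
  −(0.128)·log₂(0.128) = 0.3796
  −(0.296)·log₂(0.296) = 0.5199
  −(0.115)·log₂(0.115) = 0.3588
  −(0.341)·log₂(0.341) = 0.5293
Sum: 0.3671 + 0.3796 + 0.5199 + 0.3588 + 0.5293 = 2.155 bits.

2.155 bits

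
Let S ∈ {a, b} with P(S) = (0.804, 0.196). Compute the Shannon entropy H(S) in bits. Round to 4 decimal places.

H(S) = −Σ p·log₂ p.
  −(0.804)·log₂(0.804) = 0.25305
  −(0.196)·log₂(0.196) = 0.46081
Sum: 0.25305 + 0.46081 = 0.7139 bits.

0.7139 bits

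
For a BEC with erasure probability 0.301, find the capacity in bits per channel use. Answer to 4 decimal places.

Binary erasure channel: capacity C = 1 − ε.
C = 1 − 0.301 = 0.6990 bits per channel use.

0.6990 bits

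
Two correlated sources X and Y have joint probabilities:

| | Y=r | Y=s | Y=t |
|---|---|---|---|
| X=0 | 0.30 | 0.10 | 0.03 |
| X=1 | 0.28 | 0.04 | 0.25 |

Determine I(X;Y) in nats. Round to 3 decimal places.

0.103 nats

Marginals: p(X) = (0.4300, 0.5700), p(Y) = (0.5800, 0.1400, 0.2800).
I(X;Y) = H(X) + H(Y) − H(X,Y).
H(X) = 0.6833, H(Y) = 0.9476, H(X,Y) = 1.5284.
I(X;Y) = 0.6833 + 0.9476 − 1.5284 = 0.103 nats.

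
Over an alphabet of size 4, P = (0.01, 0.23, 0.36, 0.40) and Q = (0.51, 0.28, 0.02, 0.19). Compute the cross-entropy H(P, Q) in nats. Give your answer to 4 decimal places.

H(P,Q) = −Σ p·ln q.
  −0.01·ln(0.51) = 0.00673
  −0.23·ln(0.28) = 0.29278
  −0.36·ln(0.02) = 1.40833
  −0.40·ln(0.19) = 0.66429
H(P,Q) = 2.3721 nats.

2.3721 nats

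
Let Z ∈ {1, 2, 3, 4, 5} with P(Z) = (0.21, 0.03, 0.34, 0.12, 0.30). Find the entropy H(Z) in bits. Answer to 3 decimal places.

H(Z) = −Σ p·log₂ p.
  −(0.21)·log₂(0.21) = 0.4728
  −(0.03)·log₂(0.03) = 0.1518
  −(0.34)·log₂(0.34) = 0.5292
  −(0.12)·log₂(0.12) = 0.3671
  −(0.30)·log₂(0.30) = 0.5211
Sum: 0.4728 + 0.1518 + 0.5292 + 0.3671 + 0.5211 = 2.042 bits.

2.042 bits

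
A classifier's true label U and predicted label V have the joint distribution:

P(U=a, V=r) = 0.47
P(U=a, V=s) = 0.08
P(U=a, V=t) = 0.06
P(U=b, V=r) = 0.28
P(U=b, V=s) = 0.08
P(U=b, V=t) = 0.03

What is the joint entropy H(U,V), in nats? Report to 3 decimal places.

1.389 nats

H(U,V) = −Σ p(x,y)·ln p(x,y) over all 6 cells.
  cell (a,r): −0.47·ln0.47 = 0.3549
  cell (a,s): −0.08·ln0.08 = 0.2021
  cell (a,t): −0.06·ln0.06 = 0.1688
  cell (b,r): −0.28·ln0.28 = 0.3564
  cell (b,s): −0.08·ln0.08 = 0.2021
  cell (b,t): −0.03·ln0.03 = 0.1052
Sum = 1.389 nats.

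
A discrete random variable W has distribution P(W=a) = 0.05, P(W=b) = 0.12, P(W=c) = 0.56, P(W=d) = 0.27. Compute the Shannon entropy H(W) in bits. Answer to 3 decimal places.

H(W) = −Σ p·log₂ p.
  −(0.05)·log₂(0.05) = 0.2161
  −(0.12)·log₂(0.12) = 0.3671
  −(0.56)·log₂(0.56) = 0.4684
  −(0.27)·log₂(0.27) = 0.5100
Sum: 0.2161 + 0.3671 + 0.4684 + 0.5100 = 1.562 bits.

1.562 bits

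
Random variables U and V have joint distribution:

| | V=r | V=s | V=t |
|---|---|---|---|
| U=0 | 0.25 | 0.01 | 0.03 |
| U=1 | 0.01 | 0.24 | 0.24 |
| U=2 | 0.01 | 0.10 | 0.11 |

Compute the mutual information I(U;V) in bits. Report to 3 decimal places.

0.552 bits

Marginals: p(U) = (0.2900, 0.4900, 0.2200), p(V) = (0.2700, 0.3500, 0.3800).
I(U;V) = Σ p(x,y)·log₂[p(x,y)/(p(x)p(y))].
  (0,r): 0.25·log₂(3.1928) = 0.4187
  (0,s): 0.01·log₂(0.0985) = -0.0334
  (0,t): 0.03·log₂(0.2722) = -0.0563
  (1,r): 0.01·log₂(0.0756) = -0.0373
  (1,s): 0.24·log₂(1.3994) = 0.1164
  (1,t): 0.24·log₂(1.2889) = 0.0879
  (2,r): 0.01·log₂(0.1684) = -0.0257
  (2,s): 0.10·log₂(1.2987) = 0.0377
  (2,t): 0.11·log₂(1.3158) = 0.0436
Sum = 0.552 bits.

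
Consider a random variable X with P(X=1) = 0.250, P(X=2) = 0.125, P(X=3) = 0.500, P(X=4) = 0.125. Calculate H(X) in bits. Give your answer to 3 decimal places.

1.750 bits

H(X) = −Σ p·log₂ p.
  −(0.250)·log₂(0.250) = 0.5000
  −(0.125)·log₂(0.125) = 0.3750
  −(0.500)·log₂(0.500) = 0.5000
  −(0.125)·log₂(0.125) = 0.3750
Sum: 0.5000 + 0.3750 + 0.5000 + 0.3750 = 1.750 bits.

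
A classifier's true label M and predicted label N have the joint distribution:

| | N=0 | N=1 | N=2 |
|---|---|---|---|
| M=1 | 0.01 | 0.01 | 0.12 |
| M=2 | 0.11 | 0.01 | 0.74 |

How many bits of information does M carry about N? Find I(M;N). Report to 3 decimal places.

0.013 bits

Marginals: p(M) = (0.1400, 0.8600), p(N) = (0.1200, 0.0200, 0.8600).
I(M;N) = H(M) + H(N) − H(M,N).
H(M) = 0.5842, H(N) = 0.6671, H(M,N) = 1.2381.
I(M;N) = 0.5842 + 0.6671 − 1.2381 = 0.013 bits.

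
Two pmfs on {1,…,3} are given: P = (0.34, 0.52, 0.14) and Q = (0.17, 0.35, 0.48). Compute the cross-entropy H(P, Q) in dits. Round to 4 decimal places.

0.5434 dits

H(P,Q) = −Σ p·log₁₀ q.
  −0.34·log₁₀(0.17) = 0.26165
  −0.52·log₁₀(0.35) = 0.23708
  −0.14·log₁₀(0.48) = 0.04463
H(P,Q) = 0.5434 dits.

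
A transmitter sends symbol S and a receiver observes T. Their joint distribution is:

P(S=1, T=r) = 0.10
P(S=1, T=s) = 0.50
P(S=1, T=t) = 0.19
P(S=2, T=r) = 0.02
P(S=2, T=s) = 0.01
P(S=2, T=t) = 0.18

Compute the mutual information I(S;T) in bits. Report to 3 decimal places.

Marginals: p(S) = (0.7900, 0.2100), p(T) = (0.1200, 0.5100, 0.3700).
I(S;T) = Σ p(x,y)·log₂[p(x,y)/(p(x)p(y))].
  (1,r): 0.10·log₂(1.0549) = 0.0077
  (1,s): 0.50·log₂(1.2410) = 0.1558
  (1,t): 0.19·log₂(0.6500) = -0.1181
  (2,r): 0.02·log₂(0.7937) = -0.0067
  (2,s): 0.01·log₂(0.0934) = -0.0342
  (2,t): 0.18·log₂(2.3166) = 0.2182
Sum = 0.223 bits.

0.223 bits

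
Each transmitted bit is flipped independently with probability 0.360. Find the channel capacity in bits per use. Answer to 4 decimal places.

Binary symmetric channel: C = 1 − h₂(ε) where h₂ is the binary entropy function.
h₂(0.360) = −0.360·log₂0.360 − 0.640·log₂0.640 = 0.9427.
C = 1 − 0.9427 = 0.0573 bits per channel use.

0.0573 bits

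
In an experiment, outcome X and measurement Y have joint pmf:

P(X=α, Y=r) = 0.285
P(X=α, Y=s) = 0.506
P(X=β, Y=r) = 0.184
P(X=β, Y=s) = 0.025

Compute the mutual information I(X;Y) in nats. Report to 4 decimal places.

Marginals: p(X) = (0.7910, 0.2090), p(Y) = (0.4690, 0.5310).
I(X;Y) = Σ p(x,y)·ln[p(x,y)/(p(x)p(y))].
  (α,r): 0.285·ln(0.7682) = -0.07514
  (α,s): 0.506·ln(1.2047) = 0.09423
  (β,r): 0.184·ln(1.8771) = 0.11587
  (β,s): 0.025·ln(0.2253) = -0.03726
Sum = 0.0977 nats.

0.0977 nats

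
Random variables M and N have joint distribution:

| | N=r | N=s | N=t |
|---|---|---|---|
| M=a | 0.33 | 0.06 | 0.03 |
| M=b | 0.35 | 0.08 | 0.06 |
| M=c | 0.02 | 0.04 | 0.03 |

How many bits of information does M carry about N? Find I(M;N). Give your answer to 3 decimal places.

Marginals: p(M) = (0.4200, 0.4900, 0.0900), p(N) = (0.7000, 0.1800, 0.1200).
I(M;N) = Σ p(x,y)·log₂[p(x,y)/(p(x)p(y))].
  (a,r): 0.33·log₂(1.1224) = 0.0550
  (a,s): 0.06·log₂(0.7937) = -0.0200
  (a,t): 0.03·log₂(0.5952) = -0.0225
  (b,r): 0.35·log₂(1.0204) = 0.0102
  (b,s): 0.08·log₂(0.9070) = -0.0113
  (b,t): 0.06·log₂(1.0204) = 0.0017
  (c,r): 0.02·log₂(0.3175) = -0.0331
  (c,s): 0.04·log₂(2.4691) = 0.0522
  (c,t): 0.03·log₂(2.7778) = 0.0442
Sum = 0.076 bits.

0.076 bits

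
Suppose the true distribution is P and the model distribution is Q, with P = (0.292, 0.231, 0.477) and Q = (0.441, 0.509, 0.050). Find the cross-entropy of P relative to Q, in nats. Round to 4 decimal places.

1.8240 nats

H(P,Q) = −Σ p·ln q.
  −0.292·ln(0.441) = 0.23906
  −0.231·ln(0.509) = 0.15600
  −0.477·ln(0.050) = 1.42896
H(P,Q) = 1.8240 nats.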